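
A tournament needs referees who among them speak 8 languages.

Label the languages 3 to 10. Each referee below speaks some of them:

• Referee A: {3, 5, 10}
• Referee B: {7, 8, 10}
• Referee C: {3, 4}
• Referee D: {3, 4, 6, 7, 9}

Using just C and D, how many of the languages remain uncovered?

3

Union of C, D = {3, 4, 6, 7, 9}.
Not covered: 5, 8, 10 — 3 languages.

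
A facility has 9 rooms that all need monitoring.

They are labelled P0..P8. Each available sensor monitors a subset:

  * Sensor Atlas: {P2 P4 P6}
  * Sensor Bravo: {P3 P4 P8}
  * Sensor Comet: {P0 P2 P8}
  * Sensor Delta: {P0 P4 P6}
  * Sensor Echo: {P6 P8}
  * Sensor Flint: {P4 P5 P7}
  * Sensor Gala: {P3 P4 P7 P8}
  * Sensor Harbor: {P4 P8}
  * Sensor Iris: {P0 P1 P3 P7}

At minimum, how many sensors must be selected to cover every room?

Take {Atlas, Flint, Harbor, Iris}. Their union is {P0, P1, P2, P3, P4, P5, P6, P7, P8}, which is all 9 rooms.
No 3 of the 9 sensors cover everything (all 84 combinations miss at least one room), so 4 is optimal.

4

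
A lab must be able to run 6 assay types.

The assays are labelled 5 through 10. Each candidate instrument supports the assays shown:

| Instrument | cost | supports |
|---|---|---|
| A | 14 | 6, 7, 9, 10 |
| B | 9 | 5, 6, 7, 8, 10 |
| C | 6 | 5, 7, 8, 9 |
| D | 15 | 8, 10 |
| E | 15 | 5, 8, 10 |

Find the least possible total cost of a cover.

B, C together cover every assay (B ∪ C = {5, 6, 7, 8, 9, 10}); total cost 9 + 6 = 15.
No covering selection has total cost below 15.

15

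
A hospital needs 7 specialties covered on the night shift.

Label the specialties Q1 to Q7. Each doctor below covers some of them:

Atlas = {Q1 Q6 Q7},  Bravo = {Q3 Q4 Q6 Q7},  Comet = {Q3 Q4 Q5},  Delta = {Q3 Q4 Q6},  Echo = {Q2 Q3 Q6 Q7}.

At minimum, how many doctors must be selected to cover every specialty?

Take {Atlas, Comet, Echo}. Their union is {Q1, Q2, Q3, Q4, Q5, Q6, Q7}, which is all 7 specialties.
Only Atlas contains Q1, so Atlas is forced; the remaining 4 specialties need at least 2 more doctors (each remaining doctor adds at most 3) — so at least 3 doctors are needed, and 3 is optimal.

3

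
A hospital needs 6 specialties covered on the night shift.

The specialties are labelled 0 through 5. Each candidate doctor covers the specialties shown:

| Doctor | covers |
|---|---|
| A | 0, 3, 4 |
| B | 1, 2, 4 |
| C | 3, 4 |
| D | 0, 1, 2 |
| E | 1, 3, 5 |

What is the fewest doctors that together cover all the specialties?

B and D and E together: B ∪ D ∪ E = {0, 1, 2, 3, 4, 5} — every specialty is covered.
Only E contains 5, so E is forced; the remaining 3 specialties need at least 2 more doctors (each remaining doctor adds at most 2) — so at least 3 doctors are needed, and 3 is optimal.

3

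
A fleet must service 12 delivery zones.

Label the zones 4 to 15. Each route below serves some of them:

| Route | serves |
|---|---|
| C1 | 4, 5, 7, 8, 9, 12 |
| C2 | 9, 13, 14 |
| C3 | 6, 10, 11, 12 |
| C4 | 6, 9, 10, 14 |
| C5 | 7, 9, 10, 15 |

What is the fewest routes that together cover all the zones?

4

C1 and C2 and C3 and C5 together: C1 ∪ C2 ∪ C3 ∪ C5 = {4, 5, 6, 7, 8, 9, 10, 11, 12, 13, 14, 15} — every zone is covered.
No 3 of the 5 routes cover everything (all 10 combinations miss at least one zone), so 4 is optimal.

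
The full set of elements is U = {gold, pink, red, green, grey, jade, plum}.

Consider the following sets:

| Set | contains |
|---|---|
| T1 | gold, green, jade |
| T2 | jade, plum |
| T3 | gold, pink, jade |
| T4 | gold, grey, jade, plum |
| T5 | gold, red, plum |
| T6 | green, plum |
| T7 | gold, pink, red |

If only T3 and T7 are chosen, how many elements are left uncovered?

Union of T3, T7 = {gold, pink, red, jade}.
Not covered: green, grey, plum — 3 elements.

3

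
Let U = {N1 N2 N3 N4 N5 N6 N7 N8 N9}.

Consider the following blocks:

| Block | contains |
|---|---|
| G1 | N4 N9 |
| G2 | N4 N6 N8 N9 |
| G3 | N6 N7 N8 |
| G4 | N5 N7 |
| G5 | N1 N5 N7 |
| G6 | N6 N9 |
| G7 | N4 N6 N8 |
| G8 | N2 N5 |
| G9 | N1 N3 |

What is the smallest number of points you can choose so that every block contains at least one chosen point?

H = {N1, N5, N6, N9} meets every block (each contains at least one member of H), and |H| = 4.
The blocks G1, G3, G8, G9 are pairwise disjoint, so any hitting set needs a separate point for each — at least 4. Hence 4 is optimal.

4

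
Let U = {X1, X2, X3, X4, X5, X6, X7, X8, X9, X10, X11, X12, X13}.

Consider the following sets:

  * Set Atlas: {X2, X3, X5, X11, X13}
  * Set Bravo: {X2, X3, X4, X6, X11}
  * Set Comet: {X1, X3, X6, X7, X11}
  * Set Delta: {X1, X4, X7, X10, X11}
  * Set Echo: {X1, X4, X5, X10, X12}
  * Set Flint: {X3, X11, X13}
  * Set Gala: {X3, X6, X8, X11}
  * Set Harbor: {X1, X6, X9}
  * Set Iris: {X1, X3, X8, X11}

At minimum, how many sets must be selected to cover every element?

5

Atlas and Comet and Echo and Gala and Harbor together: Atlas ∪ Comet ∪ Echo ∪ Gala ∪ Harbor = {X1, X2, X3, X4, X5, X6, X7, X8, X9, X10, X11, X12, X13} — every element is covered.
No 4 of the 9 sets cover everything (all 126 combinations miss at least one element), so 5 is optimal.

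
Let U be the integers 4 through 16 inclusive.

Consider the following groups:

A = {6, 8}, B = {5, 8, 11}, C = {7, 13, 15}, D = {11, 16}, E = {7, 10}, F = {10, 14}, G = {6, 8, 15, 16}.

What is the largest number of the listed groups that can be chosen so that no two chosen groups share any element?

4

A, C, D, F are pairwise disjoint (A={6,8}; C={7,13,15}; D={11,16}; F={10,14}).
Every remaining group overlaps one of these, and no 5 of the listed groups are pairwise disjoint, so 4 is the maximum.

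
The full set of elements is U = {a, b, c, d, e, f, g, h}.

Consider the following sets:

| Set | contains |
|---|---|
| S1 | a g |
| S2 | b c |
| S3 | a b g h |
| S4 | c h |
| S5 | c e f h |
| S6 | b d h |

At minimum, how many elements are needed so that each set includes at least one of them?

T = {b, g, h} meets every set (each contains at least one member of T), and |T| = 3.
No choice of 2 elements meets every set, so 3 is the minimum.

3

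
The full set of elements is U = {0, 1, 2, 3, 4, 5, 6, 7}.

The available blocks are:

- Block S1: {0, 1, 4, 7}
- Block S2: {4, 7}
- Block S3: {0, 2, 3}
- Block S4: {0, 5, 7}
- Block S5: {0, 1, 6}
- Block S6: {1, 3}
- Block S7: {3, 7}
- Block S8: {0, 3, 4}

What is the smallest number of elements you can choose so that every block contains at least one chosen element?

3

H = {1, 3, 7} meets every block (each contains at least one member of H), and |H| = 3.
No choice of 2 elements meets every block, so 3 is the minimum.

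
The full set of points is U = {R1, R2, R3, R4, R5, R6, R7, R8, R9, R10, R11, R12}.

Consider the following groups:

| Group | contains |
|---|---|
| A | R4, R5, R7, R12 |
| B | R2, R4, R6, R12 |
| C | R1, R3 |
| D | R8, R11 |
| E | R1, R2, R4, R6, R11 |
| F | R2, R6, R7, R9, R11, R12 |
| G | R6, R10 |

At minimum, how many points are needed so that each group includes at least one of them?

4

The 4 points {R1, R4, R10, R11} hit every group.
The groups A, C, D, G are pairwise disjoint, so any hitting set needs a separate point for each — at least 4. Hence 4 is optimal.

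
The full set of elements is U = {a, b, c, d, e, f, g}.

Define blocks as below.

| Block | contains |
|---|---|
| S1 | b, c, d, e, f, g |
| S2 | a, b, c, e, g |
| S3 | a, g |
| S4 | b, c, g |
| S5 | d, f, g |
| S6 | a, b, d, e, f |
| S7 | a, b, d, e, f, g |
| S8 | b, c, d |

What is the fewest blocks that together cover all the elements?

S2 and S5 cover everything between them: the union {a, b, c, d, e, f, g} is all of U.
No single block has all 7 elements (the largest, S1, has 6), so 2 is optimal.

2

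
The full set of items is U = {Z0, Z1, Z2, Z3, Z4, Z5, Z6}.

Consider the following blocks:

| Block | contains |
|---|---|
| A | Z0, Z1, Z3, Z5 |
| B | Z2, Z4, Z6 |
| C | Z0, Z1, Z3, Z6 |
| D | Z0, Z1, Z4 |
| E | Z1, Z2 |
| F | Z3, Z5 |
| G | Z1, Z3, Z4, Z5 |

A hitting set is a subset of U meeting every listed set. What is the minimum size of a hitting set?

3

H = {Z0, Z2, Z5} meets every block (each contains at least one member of H), and |H| = 3.
No choice of 2 items meets every block, so 3 is the minimum.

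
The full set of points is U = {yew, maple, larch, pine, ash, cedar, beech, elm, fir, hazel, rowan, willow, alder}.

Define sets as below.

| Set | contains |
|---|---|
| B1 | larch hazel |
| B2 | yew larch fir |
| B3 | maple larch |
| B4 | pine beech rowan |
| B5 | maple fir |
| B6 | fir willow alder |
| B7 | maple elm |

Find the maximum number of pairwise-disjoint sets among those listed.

B1, B4, B6, B7 are pairwise disjoint (B1={larch,hazel}; B4={pine,beech,rowan}; B6={fir,willow,alder}; B7={maple,elm}).
Every remaining set overlaps one of these, and no 5 of the listed sets are pairwise disjoint, so 4 is the maximum.

4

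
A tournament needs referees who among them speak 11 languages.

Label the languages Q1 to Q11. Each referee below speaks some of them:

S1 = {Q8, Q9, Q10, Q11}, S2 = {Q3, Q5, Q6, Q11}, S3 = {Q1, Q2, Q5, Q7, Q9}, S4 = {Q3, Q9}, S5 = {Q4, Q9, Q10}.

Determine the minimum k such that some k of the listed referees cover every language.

4

S1 and S2 and S3 and S5 together: S1 ∪ S2 ∪ S3 ∪ S5 = {Q1, Q2, Q3, Q4, Q5, Q6, Q7, Q8, Q9, Q10, Q11} — every language is covered.
No 3 of the 5 referees cover everything (all 10 combinations miss at least one language), so 4 is optimal.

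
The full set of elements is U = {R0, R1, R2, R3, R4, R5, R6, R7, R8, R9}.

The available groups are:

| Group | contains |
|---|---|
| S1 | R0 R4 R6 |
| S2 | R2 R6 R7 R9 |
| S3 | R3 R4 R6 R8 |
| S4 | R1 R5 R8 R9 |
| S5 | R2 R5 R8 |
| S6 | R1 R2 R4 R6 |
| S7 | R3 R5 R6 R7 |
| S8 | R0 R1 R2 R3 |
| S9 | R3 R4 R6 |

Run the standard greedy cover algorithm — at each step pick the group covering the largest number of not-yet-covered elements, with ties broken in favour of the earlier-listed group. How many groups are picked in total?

Greedy: pick S2 (covers 4 new) → pick S3 (covers 3 new) → pick S4 (covers 2 new) → pick S1 (covers 1 new). Total picks: 4.

4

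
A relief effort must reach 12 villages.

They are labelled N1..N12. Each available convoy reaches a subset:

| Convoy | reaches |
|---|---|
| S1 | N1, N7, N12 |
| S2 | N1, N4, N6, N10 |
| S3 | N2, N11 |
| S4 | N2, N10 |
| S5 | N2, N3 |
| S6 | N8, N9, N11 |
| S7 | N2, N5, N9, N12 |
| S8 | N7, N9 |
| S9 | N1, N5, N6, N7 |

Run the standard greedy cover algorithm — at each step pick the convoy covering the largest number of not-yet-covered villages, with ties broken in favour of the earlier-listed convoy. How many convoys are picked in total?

Greedy: pick S2 (covers 4 new) → pick S7 (covers 4 new) → pick S6 (covers 2 new) → pick S1 (covers 1 new) → pick S5 (covers 1 new). Total picks: 5.

5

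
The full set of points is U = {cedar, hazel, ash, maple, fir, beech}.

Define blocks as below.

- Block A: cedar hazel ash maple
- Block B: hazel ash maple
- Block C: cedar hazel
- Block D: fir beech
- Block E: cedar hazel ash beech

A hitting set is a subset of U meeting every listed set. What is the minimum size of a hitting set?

2

Take H = {hazel, fir}. Each listed block contains at least one of these, so H is a hitting set of size 2.
The blocks A, D are pairwise disjoint, so any hitting set needs a separate point for each — at least 2. Hence 2 is optimal.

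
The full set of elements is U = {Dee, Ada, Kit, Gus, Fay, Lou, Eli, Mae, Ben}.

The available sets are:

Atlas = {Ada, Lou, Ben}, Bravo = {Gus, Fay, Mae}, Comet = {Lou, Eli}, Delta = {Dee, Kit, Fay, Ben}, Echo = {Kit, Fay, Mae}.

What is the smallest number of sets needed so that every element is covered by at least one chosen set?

4

Atlas and Bravo and Comet and Delta together: Atlas ∪ Bravo ∪ Comet ∪ Delta = {Dee, Ada, Kit, Gus, Fay, Lou, Eli, Mae, Ben} — every element is covered.
Only Delta contains Dee, so Delta is forced; the remaining 5 elements need at least 3 more sets (each remaining set adds at most 2) — so at least 4 sets are needed, and 4 is optimal.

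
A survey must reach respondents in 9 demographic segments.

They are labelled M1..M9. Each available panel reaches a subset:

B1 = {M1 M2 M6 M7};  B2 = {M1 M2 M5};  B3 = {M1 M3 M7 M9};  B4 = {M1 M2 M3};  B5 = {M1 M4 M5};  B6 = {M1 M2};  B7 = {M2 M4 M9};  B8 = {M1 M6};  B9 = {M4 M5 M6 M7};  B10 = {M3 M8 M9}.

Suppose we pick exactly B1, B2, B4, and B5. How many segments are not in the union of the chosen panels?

Union of B1, B2, B4, B5 = {M1, M2, M3, M4, M5, M6, M7}.
Not covered: M8, M9 — 2 segments.

2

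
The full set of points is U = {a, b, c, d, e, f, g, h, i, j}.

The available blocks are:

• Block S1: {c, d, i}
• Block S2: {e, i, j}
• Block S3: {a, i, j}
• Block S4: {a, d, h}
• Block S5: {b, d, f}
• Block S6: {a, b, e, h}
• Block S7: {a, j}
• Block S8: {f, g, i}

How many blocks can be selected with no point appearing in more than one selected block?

2

S2, S4 are pairwise disjoint (S2={e,i,j}; S4={a,d,h}).
Every remaining block overlaps one of these, and no 3 of the listed blocks are pairwise disjoint, so 2 is the maximum.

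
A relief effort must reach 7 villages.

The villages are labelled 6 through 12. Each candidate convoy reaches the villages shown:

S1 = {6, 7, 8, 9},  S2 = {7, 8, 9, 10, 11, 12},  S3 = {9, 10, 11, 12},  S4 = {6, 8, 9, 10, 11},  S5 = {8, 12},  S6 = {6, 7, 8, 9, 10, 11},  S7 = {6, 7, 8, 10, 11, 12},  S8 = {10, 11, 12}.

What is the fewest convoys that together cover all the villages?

2

Take {S2, S4}. Their union is {6, 7, 8, 9, 10, 11, 12}, which is all 7 villages.
No single convoy has all 7 villages (the largest, S2, has 6), so 2 is optimal.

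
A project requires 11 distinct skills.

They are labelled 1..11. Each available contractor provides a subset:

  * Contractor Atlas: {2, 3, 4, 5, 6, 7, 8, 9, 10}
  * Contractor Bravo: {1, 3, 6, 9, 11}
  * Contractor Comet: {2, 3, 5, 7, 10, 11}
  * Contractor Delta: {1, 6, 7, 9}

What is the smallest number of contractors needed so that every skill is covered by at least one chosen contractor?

2

Take {Atlas, Bravo}. Their union is {1, 2, 3, 4, 5, 6, 7, 8, 9, 10, 11}, which is all 11 skills.
No single contractor has all 11 skills (the largest, Atlas, has 9), so 2 is optimal.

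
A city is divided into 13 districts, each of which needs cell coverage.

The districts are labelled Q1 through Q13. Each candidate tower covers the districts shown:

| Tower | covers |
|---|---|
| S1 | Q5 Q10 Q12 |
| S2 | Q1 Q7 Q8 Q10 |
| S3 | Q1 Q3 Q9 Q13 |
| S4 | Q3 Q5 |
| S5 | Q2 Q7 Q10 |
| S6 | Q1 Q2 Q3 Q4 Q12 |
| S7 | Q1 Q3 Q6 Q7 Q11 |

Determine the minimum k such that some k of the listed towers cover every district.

5

Take {S2, S3, S4, S6, S7}. Their union is {Q1, Q2, Q3, Q4, Q5, Q6, Q7, Q8, Q9, Q10, Q11, Q12, Q13}, which is all 13 districts.
No 4 of the 7 towers cover everything (all 35 combinations miss at least one district), so 5 is optimal.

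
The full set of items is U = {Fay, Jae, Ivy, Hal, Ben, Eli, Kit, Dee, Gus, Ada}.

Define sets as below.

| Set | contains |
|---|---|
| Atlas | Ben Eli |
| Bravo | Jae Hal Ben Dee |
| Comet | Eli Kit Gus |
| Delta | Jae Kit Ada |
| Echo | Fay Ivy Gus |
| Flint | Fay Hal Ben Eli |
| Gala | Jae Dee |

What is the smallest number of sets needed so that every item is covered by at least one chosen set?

Atlas and Bravo and Delta and Echo together: Atlas ∪ Bravo ∪ Delta ∪ Echo = {Fay, Jae, Ivy, Hal, Ben, Eli, Kit, Dee, Gus, Ada} — every item is covered.
No 3 of the 7 sets cover everything (all 35 combinations miss at least one item), so 4 is optimal.

4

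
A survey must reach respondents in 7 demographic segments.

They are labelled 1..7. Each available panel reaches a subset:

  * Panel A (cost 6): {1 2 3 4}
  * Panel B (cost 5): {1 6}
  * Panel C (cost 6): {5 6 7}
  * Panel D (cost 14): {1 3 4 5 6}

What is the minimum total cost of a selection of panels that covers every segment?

A, C together cover every segment (A ∪ C = {1, 2, 3, 4, 5, 6, 7}); total cost 6 + 6 = 12.
No covering selection has total cost below 12.

12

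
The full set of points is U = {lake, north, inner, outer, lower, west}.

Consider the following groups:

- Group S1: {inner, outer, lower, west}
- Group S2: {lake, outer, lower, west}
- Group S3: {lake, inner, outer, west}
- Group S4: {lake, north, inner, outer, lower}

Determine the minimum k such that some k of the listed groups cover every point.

Take {S3, S4}. Their union is {lake, north, inner, outer, lower, west}, which is all 6 points.
No single group has all 6 points (the largest, S4, has 5), so 2 is optimal.

2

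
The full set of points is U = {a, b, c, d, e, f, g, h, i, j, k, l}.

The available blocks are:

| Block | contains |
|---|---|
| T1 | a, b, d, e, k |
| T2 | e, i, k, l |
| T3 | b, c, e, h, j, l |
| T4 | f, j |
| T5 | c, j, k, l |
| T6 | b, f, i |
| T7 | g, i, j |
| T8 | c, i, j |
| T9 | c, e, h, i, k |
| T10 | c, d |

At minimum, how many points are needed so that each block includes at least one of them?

3

Take T = {d, i, j}. Each listed block contains at least one of these, so T is a hitting set of size 3.
The blocks T2, T4, T10 are pairwise disjoint, so any hitting set needs a separate point for each — at least 3. Hence 3 is optimal.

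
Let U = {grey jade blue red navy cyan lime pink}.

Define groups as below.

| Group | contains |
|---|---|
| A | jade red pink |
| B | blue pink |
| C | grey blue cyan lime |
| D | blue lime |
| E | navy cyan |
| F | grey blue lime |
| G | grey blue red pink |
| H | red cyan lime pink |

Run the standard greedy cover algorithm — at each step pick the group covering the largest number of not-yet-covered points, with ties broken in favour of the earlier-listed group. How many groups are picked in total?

Greedy: pick C (covers 4 new) → pick A (covers 3 new) → pick E (covers 1 new). Total picks: 3.

3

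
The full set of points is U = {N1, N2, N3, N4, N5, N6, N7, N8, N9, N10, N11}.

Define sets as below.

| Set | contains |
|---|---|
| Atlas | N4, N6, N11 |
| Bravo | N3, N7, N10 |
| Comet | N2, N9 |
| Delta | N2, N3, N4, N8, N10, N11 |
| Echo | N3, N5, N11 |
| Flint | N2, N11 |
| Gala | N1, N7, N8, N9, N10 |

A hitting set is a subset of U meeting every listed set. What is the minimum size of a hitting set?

3

Take H = {N3, N9, N11}. Each listed set contains at least one of these, so H is a hitting set of size 3.
The sets Atlas, Bravo, Comet are pairwise disjoint, so any hitting set needs a separate point for each — at least 3. Hence 3 is optimal.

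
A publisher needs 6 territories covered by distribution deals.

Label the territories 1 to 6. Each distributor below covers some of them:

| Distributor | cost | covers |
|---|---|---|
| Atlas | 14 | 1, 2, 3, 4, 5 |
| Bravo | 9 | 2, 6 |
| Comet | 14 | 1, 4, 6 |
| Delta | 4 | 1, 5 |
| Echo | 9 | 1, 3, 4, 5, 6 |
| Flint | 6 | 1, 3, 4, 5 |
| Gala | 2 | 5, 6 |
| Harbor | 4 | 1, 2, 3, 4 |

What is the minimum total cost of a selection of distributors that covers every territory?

6

Gala, Harbor together cover every territory (Gala ∪ Harbor = {1, 2, 3, 4, 5, 6}); total cost 2 + 4 = 6.
No covering selection has total cost below 6.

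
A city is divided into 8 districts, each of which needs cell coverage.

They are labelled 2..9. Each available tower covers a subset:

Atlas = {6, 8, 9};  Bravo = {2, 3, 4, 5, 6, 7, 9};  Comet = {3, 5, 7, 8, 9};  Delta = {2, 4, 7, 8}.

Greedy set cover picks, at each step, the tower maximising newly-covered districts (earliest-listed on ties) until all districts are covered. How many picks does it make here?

2

Greedy: pick Bravo (covers 7 new) → pick Atlas (covers 1 new). Total picks: 2.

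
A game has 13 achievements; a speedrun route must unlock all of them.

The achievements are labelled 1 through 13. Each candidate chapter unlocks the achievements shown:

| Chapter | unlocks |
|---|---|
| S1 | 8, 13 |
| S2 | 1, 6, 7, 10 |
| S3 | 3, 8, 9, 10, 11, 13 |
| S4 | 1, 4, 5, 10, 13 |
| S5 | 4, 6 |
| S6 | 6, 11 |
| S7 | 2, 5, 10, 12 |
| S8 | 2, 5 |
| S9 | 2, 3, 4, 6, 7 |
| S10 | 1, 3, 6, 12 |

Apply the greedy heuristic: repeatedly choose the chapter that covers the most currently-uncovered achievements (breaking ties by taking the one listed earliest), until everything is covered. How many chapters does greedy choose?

Greedy: pick S3 (covers 6 new) → pick S9 (covers 4 new) → pick S4 (covers 2 new) → pick S7 (covers 1 new). Total picks: 4.

4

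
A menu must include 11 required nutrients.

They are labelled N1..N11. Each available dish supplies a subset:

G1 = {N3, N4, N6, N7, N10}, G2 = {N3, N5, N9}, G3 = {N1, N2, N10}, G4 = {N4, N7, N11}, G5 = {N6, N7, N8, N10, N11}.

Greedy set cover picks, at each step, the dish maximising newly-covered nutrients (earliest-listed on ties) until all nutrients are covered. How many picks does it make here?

Greedy: pick G1 (covers 5 new) → pick G2 (covers 2 new) → pick G3 (covers 2 new) → pick G5 (covers 2 new). Total picks: 4.

4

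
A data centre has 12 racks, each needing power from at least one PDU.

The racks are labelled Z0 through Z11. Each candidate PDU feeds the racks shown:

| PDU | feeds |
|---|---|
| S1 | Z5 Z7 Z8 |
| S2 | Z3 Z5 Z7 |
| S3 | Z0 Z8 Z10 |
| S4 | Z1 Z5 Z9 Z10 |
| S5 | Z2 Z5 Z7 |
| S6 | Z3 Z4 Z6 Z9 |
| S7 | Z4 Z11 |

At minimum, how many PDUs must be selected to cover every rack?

5

Take {S3, S4, S5, S6, S7}. Their union is {Z0, Z1, Z2, Z3, Z4, Z5, Z6, Z7, Z8, Z9, Z10, Z11}, which is all 12 racks.
No 4 of the 7 PDUs cover everything (all 35 combinations miss at least one rack), so 5 is optimal.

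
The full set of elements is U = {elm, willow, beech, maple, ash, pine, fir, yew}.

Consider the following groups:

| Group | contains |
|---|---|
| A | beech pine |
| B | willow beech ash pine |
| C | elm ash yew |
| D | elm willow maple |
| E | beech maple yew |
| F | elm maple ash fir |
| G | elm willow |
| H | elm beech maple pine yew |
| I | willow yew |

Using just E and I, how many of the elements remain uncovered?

4

Union of E, I = {willow, beech, maple, yew}.
Not covered: elm, ash, pine, fir — 4 elements.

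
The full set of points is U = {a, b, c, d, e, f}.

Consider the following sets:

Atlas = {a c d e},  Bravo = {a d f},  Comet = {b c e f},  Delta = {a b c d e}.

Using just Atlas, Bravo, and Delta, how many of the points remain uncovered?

0

Union of Atlas, Bravo, Delta = {a, b, c, d, e, f} — that's every point, so 0 are uncovered.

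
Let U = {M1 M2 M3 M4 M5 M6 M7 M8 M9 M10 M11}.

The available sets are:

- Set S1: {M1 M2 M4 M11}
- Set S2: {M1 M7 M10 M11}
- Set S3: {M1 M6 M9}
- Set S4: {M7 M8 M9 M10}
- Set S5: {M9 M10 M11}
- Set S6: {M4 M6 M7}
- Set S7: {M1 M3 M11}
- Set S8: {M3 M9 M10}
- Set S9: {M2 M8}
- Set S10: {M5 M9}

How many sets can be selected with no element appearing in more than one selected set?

S6, S7, S9, S10 are pairwise disjoint (S6={M4,M6,M7}; S7={M1,M3,M11}; S9={M2,M8}; S10={M5,M9}).
Every remaining set overlaps one of these, and no 5 of the listed sets are pairwise disjoint, so 4 is the maximum.

4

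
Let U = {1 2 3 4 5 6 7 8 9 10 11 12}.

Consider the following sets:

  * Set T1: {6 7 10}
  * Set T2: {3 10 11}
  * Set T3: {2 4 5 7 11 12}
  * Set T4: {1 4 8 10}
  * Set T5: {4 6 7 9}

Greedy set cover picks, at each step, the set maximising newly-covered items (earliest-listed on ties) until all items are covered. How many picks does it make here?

4

Greedy: pick T3 (covers 6 new) → pick T4 (covers 3 new) → pick T5 (covers 2 new) → pick T2 (covers 1 new). Total picks: 4.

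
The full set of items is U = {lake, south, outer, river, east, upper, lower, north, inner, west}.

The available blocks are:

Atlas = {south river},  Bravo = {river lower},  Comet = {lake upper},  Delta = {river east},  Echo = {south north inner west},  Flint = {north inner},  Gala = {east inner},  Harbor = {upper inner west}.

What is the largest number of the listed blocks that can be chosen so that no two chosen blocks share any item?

3

Bravo, Comet, Flint are pairwise disjoint (Bravo={river,lower}; Comet={lake,upper}; Flint={north,inner}).
Every remaining block overlaps one of these, and no 4 of the listed blocks are pairwise disjoint, so 3 is the maximum.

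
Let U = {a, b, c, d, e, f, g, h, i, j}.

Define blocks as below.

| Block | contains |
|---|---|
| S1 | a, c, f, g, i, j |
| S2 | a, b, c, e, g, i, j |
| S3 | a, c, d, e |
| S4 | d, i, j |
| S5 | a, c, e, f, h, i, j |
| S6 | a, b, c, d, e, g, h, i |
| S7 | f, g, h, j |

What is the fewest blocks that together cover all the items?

S5 and S6 together: S5 ∪ S6 = {a, b, c, d, e, f, g, h, i, j} — every item is covered.
No single block has all 10 items (the largest, S6, has 8), so 2 is optimal.

2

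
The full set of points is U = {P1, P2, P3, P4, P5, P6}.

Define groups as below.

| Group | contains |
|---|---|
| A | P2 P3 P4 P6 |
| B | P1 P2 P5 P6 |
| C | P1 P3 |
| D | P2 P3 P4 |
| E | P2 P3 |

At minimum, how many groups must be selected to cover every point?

2

Take {B, D}. Their union is {P1, P2, P3, P4, P5, P6}, which is all 6 points.
No single group has all 6 points (the largest, A, has 4), so 2 is optimal.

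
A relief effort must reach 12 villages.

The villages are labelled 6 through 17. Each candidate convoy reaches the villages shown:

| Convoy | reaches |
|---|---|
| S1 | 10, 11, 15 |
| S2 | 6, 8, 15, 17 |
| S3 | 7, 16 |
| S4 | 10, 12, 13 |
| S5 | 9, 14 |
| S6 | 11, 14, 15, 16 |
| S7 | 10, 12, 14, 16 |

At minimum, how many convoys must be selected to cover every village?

5

Take {S2, S3, S4, S5, S6}. Their union is {6, 7, 8, 9, 10, 11, 12, 13, 14, 15, 16, 17}, which is all 12 villages.
No 4 of the 7 convoys cover everything (all 35 combinations miss at least one village), so 5 is optimal.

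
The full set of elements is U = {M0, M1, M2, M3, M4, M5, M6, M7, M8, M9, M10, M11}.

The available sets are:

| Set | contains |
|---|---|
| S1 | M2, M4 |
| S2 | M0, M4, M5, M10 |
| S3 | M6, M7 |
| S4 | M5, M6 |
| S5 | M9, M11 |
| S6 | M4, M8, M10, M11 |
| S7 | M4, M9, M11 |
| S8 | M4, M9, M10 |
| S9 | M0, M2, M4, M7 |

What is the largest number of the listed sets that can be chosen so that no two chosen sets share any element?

S4, S5, S9 are pairwise disjoint (S4={M5,M6}; S5={M9,M11}; S9={M0,M2,M4,M7}).
Every remaining set overlaps one of these, and no 4 of the listed sets are pairwise disjoint, so 3 is the maximum.

3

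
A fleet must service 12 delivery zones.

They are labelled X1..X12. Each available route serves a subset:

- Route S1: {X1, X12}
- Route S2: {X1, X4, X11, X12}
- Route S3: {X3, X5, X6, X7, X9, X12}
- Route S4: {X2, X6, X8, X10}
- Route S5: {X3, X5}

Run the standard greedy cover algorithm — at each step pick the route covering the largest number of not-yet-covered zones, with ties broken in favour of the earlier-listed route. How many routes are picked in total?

Greedy: pick S3 (covers 6 new) → pick S2 (covers 3 new) → pick S4 (covers 3 new). Total picks: 3.

3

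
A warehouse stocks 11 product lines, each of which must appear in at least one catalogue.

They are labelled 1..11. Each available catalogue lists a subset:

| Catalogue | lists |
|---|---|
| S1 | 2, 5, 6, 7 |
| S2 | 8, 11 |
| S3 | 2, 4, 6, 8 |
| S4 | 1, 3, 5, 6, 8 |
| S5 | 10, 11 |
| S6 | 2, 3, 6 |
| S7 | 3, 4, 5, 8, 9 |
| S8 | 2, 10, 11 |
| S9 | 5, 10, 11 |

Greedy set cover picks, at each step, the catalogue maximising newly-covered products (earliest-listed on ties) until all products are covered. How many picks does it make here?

Greedy: pick S4 (covers 5 new) → pick S8 (covers 3 new) → pick S7 (covers 2 new) → pick S1 (covers 1 new). Total picks: 4.

4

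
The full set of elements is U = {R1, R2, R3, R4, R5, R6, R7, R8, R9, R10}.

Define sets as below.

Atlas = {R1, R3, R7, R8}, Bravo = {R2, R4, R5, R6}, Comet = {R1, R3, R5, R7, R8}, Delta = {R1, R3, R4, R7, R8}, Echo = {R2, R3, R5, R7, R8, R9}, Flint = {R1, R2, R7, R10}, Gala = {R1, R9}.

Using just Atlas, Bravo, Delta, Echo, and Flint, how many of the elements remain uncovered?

Union of Atlas, Bravo, Delta, Echo, Flint = {R1, R2, R3, R4, R5, R6, R7, R8, R9, R10} — that's every element, so 0 are uncovered.

0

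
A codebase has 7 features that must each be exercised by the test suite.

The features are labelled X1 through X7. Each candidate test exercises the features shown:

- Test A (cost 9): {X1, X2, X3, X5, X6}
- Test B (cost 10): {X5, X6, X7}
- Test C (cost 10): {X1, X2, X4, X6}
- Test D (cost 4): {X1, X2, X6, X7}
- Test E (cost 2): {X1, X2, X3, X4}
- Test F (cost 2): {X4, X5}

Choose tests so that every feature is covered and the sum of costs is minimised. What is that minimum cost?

D, E, F together cover every feature (D ∪ E ∪ F = {X1, X2, X3, X4, X5, X6, X7}); total cost 4 + 2 + 2 = 8.
No covering selection has total cost below 8.

8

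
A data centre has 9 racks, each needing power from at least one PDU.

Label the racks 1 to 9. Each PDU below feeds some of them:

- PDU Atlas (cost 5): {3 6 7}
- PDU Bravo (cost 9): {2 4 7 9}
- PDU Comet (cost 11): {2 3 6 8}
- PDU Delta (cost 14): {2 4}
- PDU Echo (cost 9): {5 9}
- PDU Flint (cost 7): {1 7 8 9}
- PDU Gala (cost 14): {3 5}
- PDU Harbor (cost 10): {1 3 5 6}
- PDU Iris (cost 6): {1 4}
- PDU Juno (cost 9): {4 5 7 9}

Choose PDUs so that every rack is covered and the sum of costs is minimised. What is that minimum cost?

Comet, Iris, Juno together cover every rack (Comet ∪ Iris ∪ Juno = {1, 2, 3, 4, 5, 6, 7, 8, 9}); total cost 11 + 6 + 9 = 26.
The greedy pick Atlas, Flint, Bravo, Echo costs 30; no covering selection beats 26.

26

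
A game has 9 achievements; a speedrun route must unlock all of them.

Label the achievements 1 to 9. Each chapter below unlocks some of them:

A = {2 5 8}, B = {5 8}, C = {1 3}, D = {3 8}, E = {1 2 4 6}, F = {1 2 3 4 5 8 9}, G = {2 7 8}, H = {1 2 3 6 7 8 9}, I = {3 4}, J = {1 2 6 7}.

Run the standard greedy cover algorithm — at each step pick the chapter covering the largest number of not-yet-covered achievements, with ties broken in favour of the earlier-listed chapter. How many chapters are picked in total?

Greedy: pick F (covers 7 new) → pick H (covers 2 new). Total picks: 2.

2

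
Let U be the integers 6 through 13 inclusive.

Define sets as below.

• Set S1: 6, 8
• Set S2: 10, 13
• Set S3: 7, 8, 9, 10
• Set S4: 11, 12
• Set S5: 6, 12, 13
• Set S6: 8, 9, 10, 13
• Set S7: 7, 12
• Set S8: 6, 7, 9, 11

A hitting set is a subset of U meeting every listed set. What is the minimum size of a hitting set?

Take H = {6, 10, 12}. Each listed set contains at least one of these, so H is a hitting set of size 3.
The sets S1, S2, S7 are pairwise disjoint, so any hitting set needs a separate point for each — at least 3. Hence 3 is optimal.

3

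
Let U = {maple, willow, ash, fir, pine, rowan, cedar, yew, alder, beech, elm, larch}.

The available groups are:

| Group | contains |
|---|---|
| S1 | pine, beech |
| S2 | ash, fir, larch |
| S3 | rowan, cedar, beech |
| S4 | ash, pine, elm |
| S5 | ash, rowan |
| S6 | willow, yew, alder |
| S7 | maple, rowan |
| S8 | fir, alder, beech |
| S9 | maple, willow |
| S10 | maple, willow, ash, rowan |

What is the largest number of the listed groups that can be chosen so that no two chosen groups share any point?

S1, S2, S6, S7 are pairwise disjoint (S1={pine,beech}; S2={ash,fir,larch}; S6={willow,yew,alder}; S7={maple,rowan}).
Every remaining group overlaps one of these, and no 5 of the listed groups are pairwise disjoint, so 4 is the maximum.

4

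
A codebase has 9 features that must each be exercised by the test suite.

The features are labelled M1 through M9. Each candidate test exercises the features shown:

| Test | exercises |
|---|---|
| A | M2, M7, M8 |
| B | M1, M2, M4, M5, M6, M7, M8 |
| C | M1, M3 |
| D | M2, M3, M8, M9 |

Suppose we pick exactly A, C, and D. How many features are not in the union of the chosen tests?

3

Union of A, C, D = {M1, M2, M3, M7, M8, M9}.
Not covered: M4, M5, M6 — 3 features.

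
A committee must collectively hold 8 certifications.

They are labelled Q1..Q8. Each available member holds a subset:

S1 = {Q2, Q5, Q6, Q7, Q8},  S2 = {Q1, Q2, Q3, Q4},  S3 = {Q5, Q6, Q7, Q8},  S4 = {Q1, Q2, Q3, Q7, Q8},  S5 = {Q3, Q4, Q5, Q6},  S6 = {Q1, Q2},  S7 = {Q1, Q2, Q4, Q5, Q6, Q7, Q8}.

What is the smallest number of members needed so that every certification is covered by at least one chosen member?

2

S2 and S7 together: S2 ∪ S7 = {Q1, Q2, Q3, Q4, Q5, Q6, Q7, Q8} — every certification is covered.
No single member has all 8 certifications (the largest, S7, has 7), so 2 is optimal.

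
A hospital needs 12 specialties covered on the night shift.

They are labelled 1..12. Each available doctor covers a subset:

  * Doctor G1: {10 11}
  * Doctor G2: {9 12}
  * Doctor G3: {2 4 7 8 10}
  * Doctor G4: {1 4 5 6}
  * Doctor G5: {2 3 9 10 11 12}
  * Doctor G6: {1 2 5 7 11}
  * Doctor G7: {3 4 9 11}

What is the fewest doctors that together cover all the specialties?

Take {G3, G4, G5}. Their union is {1, 2, 3, 4, 5, 6, 7, 8, 9, 10, 11, 12}, which is all 12 specialties.
Only G4 contains 6, so G4 is forced; the remaining 8 specialties need at least 2 more doctors (each remaining doctor adds at most 6) — so at least 3 doctors are needed, and 3 is optimal.

3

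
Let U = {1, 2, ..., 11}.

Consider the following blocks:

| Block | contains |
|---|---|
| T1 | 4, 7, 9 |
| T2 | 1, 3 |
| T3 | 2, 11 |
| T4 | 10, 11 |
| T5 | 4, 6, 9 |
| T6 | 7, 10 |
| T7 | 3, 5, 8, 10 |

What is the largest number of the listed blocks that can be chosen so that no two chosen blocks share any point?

4

T2, T3, T5, T6 are pairwise disjoint (T2={1,3}; T3={2,11}; T5={4,6,9}; T6={7,10}).
Every remaining block overlaps one of these, and no 5 of the listed blocks are pairwise disjoint, so 4 is the maximum.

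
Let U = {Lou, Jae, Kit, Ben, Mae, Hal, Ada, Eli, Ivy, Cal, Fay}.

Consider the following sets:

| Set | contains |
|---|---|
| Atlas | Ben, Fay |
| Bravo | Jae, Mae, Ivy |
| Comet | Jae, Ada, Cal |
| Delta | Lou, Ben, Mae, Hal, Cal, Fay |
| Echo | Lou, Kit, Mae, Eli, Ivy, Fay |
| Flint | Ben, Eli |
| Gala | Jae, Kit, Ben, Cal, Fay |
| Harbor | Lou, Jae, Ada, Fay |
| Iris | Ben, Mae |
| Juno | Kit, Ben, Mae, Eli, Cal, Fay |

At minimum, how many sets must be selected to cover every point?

Take {Delta, Echo, Harbor}. Their union is {Lou, Jae, Kit, Ben, Mae, Hal, Ada, Eli, Ivy, Cal, Fay}, which is all 11 points.
Only Delta contains Hal, so Delta is forced; the remaining 5 points need at least 2 more sets (each remaining set adds at most 3) — so at least 3 sets are needed, and 3 is optimal.

3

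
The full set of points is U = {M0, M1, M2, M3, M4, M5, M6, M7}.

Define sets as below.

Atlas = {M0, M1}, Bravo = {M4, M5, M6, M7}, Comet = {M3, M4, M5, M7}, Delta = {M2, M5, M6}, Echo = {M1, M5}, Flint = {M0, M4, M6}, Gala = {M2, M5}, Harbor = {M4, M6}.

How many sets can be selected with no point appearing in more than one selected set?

Atlas, Gala, Harbor are pairwise disjoint (Atlas={M0,M1}; Gala={M2,M5}; Harbor={M4,M6}).
Every remaining set overlaps one of these, and no 4 of the listed sets are pairwise disjoint, so 3 is the maximum.

3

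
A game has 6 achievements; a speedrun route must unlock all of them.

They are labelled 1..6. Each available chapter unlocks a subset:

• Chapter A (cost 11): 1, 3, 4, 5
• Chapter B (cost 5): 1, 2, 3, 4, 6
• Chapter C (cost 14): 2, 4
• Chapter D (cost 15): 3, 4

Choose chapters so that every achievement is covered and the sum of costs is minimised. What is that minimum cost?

16

A, B together cover every achievement (A ∪ B = {1, 2, 3, 4, 5, 6}); total cost 11 + 5 = 16.
No covering selection has total cost below 16.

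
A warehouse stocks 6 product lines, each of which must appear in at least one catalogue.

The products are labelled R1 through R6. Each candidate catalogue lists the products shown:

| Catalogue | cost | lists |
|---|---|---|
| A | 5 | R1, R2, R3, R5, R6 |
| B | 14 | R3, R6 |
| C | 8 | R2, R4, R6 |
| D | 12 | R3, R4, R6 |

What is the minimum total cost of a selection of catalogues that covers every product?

A, C together cover every product (A ∪ C = {R1, R2, R3, R4, R5, R6}); total cost 5 + 8 = 13.
No covering selection has total cost below 13.

13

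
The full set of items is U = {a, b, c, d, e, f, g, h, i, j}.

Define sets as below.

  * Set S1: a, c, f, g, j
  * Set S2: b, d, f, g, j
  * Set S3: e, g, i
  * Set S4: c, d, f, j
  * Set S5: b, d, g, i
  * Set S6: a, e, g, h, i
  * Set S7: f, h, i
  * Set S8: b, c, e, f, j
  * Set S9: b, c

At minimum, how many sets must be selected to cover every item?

S4 and S5 and S6 together: S4 ∪ S5 ∪ S6 = {a, b, c, d, e, f, g, h, i, j} — every item is covered.
No 2 of the 9 sets cover everything (all 36 combinations miss at least one item), so 3 is optimal.

3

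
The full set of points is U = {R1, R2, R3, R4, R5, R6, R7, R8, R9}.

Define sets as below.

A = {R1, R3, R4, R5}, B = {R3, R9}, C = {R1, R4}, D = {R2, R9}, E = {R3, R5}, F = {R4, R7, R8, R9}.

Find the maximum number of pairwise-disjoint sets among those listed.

C, D, E are pairwise disjoint (C={R1,R4}; D={R2,R9}; E={R3,R5}).
Every remaining set overlaps one of these, and no 4 of the listed sets are pairwise disjoint, so 3 is the maximum.

3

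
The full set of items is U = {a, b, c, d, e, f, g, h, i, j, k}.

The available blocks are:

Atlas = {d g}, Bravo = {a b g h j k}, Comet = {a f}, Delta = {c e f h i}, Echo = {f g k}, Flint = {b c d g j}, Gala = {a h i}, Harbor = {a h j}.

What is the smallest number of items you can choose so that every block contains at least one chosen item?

3

Take T = {a, e, g}. Each listed block contains at least one of these, so T is a hitting set of size 3.
No choice of 2 items meets every block, so 3 is the minimum.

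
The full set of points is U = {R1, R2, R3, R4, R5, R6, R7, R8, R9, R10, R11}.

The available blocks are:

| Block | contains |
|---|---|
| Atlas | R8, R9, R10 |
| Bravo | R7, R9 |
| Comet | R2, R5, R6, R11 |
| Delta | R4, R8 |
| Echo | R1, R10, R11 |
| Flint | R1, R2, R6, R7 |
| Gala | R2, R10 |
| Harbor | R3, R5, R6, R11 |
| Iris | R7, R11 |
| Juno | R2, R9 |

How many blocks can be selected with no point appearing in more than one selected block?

Bravo, Delta, Gala, Harbor are pairwise disjoint (Bravo={R7,R9}; Delta={R4,R8}; Gala={R2,R10}; Harbor={R3,R5,R6,R11}).
Every remaining block overlaps one of these, and no 5 of the listed blocks are pairwise disjoint, so 4 is the maximum.

4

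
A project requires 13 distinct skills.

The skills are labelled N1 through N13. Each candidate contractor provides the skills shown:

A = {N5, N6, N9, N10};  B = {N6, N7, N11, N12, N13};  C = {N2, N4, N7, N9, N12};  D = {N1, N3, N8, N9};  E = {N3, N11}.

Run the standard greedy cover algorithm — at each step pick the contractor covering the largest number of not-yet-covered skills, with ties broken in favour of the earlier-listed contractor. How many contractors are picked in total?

4

Greedy: pick B (covers 5 new) → pick D (covers 4 new) → pick A (covers 2 new) → pick C (covers 2 new). Total picks: 4.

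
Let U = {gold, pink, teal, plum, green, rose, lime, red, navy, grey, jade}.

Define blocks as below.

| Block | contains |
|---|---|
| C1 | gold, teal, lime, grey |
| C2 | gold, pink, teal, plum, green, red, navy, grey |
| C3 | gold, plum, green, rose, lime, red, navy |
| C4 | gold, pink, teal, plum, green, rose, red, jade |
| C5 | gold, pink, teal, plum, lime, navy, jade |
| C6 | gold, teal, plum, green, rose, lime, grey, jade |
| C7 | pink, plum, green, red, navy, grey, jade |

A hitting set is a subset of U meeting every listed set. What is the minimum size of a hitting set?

2

H = {lime, red} meets every block (each contains at least one member of H), and |H| = 2.
No single element lies in every block, so at least 2 are needed and 2 is optimal.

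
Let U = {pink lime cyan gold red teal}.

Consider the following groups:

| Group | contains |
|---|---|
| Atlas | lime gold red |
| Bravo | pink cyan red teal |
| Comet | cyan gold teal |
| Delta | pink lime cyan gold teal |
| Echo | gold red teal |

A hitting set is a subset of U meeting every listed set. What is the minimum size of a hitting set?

2

The 2 items {red, teal} hit every group.
No single item lies in every group, so at least 2 are needed and 2 is optimal.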